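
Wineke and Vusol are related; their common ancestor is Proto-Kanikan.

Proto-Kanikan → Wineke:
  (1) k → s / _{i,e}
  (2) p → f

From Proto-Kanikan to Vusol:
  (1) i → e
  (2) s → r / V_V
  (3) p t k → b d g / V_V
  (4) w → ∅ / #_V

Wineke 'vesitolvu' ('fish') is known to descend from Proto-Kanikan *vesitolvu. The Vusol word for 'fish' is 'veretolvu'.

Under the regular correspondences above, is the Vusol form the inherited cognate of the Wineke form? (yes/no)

no

Derive the expected Vusol reflex of *vesitolvu:
Vusol: start from *vesitolvu.
  rule 1 (vowel merger): vesitolvu → vesetolvu
  rule 2 (rhotacism): vesetolvu → veretolvu
  rule 3 (intervocalic voicing): veretolvu → veredolvu
  rule 4: no change — veredolvu
  ⇒ Vusol veredolvu
The regular Vusol reflex would be 'veredolvu', but the attested form is 'veretolvu'. The correspondence is irregular, so they are not cognates (the Vusol form has a different source).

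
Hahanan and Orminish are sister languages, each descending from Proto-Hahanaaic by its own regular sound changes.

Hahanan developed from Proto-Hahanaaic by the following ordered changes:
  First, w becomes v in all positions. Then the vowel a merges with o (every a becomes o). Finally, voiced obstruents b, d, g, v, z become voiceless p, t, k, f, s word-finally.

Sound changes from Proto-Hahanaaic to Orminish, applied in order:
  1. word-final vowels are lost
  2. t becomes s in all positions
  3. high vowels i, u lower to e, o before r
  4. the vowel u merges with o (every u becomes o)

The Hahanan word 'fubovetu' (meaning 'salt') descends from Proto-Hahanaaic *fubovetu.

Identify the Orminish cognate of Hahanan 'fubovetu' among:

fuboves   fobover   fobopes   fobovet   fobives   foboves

foboves

Orminish: *fubovetu
  fubovetu → fubovet   [apocope]
  fubovet → fuboves   [unconditioned shift]
  fuboves (rule 3 does not apply)
  fuboves → foboves   [vowel merger]
  giving Orminish foboves.
The other candidates each miss or misapply at least one Orminish change.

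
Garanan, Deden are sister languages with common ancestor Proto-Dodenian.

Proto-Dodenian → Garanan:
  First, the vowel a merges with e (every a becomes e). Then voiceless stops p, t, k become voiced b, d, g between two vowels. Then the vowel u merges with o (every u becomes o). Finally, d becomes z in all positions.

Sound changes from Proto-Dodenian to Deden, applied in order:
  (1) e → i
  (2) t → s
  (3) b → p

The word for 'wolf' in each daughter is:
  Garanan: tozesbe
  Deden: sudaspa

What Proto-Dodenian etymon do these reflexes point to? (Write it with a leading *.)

Position 3: Garanan has z, Deden has d. Deden preserves d here (none of its changes turn any other segment into d), so the proto-segment is *d.
Position 7: Garanan has e, Deden has a. Deden preserves a here (none of its changes turn any other segment into a), so the proto-segment is *a.
Continuing position by position gives *tudasba; check it forward:
Garanan: *tudasba
  tudasba → tudesbe   [vowel merger]
  tudesbe (rule 2 does not apply)
  tudesbe → todesbe   [vowel merger]
  todesbe → tozesbe   [unconditioned shift]
  giving Garanan tozesbe.
Deden: *tudasba
  tudasba (rule 1 does not apply)
  tudasba → sudasba   [unconditioned shift]
  sudasba → sudaspa   [unconditioned shift]
  giving Deden sudaspa.
Only *tudasba yields all of Garanan tozesbe, Deden sudaspa.

*tudasba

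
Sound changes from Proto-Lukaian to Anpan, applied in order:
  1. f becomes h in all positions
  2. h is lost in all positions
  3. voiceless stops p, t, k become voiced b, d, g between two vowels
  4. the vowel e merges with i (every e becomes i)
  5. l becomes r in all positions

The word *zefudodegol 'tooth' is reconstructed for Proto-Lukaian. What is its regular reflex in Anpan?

Anpan: *zefudodegol
  zefudodegol → zehudodegol   [unconditioned shift]
  zehudodegol → zeudodegol   [h-loss]
  zeudodegol (rule 3 does not apply)
  zeudodegol → ziudodigol   [vowel merger]
  ziudodigol → ziudodigor   [unconditioned shift]
  giving Anpan ziudodigor.

ziudodigor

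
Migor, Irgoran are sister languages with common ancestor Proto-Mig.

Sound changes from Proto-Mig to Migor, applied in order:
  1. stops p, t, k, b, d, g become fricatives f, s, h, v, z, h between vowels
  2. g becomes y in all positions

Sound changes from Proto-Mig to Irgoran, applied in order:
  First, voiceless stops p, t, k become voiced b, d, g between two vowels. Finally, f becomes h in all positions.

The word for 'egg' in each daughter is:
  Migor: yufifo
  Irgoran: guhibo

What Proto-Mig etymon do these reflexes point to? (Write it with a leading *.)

*gufipo

Position 5: Migor has f, Irgoran has b. Taking the neighbouring segments as reconstructed: Migor f could go back to *p or *f; Irgoran b could go back to *p or *b — the one source consistent with every daughter is *p.
Position 1: Migor has y, Irgoran has g. Taking the neighbouring segments as reconstructed: Migor y could go back to *g or *y; Irgoran g can only go back to *g — the one source consistent with every daughter is *g.
Verify the candidate proto-form against each daughter:
Migor: start from *gufipo.
  rule 1 (intervocalic lenition): gufipo → gufifo
  rule 2 (unconditioned shift): gufifo → yufifo
  ⇒ Migor yufifo
Irgoran: start from *gufipo.
  rule 1 (intervocalic voicing): gufipo → gufibo
  rule 2 (unconditioned shift): gufibo → guhibo
  ⇒ Irgoran guhibo
Only *gufipo yields all of Migor yufifo, Irgoran guhibo.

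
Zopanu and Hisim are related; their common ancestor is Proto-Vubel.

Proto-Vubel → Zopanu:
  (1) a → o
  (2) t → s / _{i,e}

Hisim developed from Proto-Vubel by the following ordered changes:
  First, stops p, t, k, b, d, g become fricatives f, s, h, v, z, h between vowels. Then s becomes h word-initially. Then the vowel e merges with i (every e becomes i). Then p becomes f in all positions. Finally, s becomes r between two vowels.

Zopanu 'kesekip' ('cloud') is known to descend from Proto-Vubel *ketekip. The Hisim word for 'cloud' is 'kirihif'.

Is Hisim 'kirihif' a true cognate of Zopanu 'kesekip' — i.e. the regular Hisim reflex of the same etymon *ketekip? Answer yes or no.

Derive the expected Hisim reflex of *ketekip:
Hisim: *ketekip > kesehip > kisihip > kisihif > kirihif  (by intervocalic lenition, vowel merger, unconditioned shift, rhotacism)
Hisim 'kirihif' matches the regular reflex exactly, so the pair is cognate.

yes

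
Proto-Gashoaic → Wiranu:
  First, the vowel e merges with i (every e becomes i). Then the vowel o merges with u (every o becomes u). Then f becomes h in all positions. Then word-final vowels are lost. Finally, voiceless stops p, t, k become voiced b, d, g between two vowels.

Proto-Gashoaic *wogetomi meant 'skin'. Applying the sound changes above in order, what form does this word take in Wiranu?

Wiranu: start from *wogetomi.
  rule 1 (vowel merger): wogetomi → wogitomi
  rule 2 (vowel merger): wogitomi → wugitumi
  rule 3: no change — wugitumi
  rule 4 (apocope): wugitumi → wugitum
  rule 5 (intervocalic voicing): wugitum → wugidum
  ⇒ Wiranu wugidum

wugidum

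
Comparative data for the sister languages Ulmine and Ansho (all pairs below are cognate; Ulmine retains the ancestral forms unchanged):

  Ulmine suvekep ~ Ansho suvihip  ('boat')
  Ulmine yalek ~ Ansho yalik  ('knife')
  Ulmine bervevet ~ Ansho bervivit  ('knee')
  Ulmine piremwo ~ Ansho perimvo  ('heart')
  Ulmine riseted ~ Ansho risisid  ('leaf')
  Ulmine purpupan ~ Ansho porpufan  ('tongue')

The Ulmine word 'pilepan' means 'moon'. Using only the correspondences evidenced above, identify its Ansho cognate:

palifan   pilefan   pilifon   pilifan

pilifan

suvekep ~ suvihip — Ulmine e corresponds to Ansho i after a consonant, before a labial obstruent.
purpupan ~ porpufan — Ulmine p corresponds to Ansho f between vowels (before a back vowel).
Applying these to Ulmine 'pilepan':
  pilepan → pilipan   (e→i after a consonant, before a labial obstruent)
  pilipan → pilifan   (p→f between vowels (before a back vowel))
So the Ansho cognate is 'pilifan'.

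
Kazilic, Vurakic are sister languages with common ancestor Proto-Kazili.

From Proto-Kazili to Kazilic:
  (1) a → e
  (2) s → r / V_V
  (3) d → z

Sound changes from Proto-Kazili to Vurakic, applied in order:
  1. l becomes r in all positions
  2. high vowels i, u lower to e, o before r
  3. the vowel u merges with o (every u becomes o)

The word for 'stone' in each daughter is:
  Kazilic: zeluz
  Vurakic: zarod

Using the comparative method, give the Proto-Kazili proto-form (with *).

Position 2: Kazilic has e, Vurakic has a. Vurakic preserves a here (none of its changes turn any other segment into a), so the proto-segment is *a.
Position 3: Kazilic has l, Vurakic has r. Kazilic preserves l here (none of its changes turn any other segment into l), so the proto-segment is *l.
Continuing position by position gives *zalud; check it forward:
Kazilic: start from *zalud.
  rule 1 (vowel merger): zalud → zelud
  rule 2: no change — zelud
  rule 3 (unconditioned shift): zelud → zeluz
  ⇒ Kazilic zeluz
Vurakic: start from *zalud.
  rule 1 (unconditioned shift): zalud → zarud
  rule 2: no change — zarud
  rule 3 (vowel merger): zarud → zarod
  ⇒ Vurakic zarod
No other proto-form is consistent with every reflex, so the reconstruction is *zalud.

*zalud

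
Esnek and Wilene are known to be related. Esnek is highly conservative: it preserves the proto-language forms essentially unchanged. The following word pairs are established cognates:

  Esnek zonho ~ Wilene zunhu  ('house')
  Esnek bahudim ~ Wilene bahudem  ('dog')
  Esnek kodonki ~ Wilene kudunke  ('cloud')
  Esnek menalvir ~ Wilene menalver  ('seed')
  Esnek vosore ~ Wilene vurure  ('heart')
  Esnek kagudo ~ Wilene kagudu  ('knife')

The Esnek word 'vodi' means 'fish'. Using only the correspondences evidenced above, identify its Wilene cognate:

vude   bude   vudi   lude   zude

vude

kodonki ~ kudunke, vosore ~ vurure — Esnek o corresponds to Wilene u after a consonant, before a consonant other than r, m, n, p, b, f, v.
kodonki ~ kudunke — Esnek i corresponds to Wilene e word-finally.
Applying these to Esnek 'vodi':
  vodi → vudi   (o→u after a consonant, before a consonant other than r, m, n, p, b, f, v)
  vudi → vude   (i→e word-finally)
So the Wilene cognate is 'vude'.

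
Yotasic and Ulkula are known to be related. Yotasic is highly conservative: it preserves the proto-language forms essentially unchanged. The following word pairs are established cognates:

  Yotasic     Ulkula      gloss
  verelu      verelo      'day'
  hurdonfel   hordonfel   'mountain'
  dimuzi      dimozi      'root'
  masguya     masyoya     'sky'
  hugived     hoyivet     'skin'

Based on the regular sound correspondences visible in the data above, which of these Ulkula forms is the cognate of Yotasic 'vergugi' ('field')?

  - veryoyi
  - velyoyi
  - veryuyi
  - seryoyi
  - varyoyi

masguya ~ masyoya — Yotasic g corresponds to Ulkula y after a consonant, before a back vowel.
dimuzi ~ dimozi, masguya ~ masyoya — Yotasic u corresponds to Ulkula o after a consonant, before a consonant other than r, m, n, p, b, f, v.
hugived ~ hoyivet — Yotasic g corresponds to Ulkula y between vowels (before a front vowel).
Applying these to Yotasic 'vergugi':
  vergugi → veryugi   (g→y after a consonant, before a back vowel)
  veryugi → veryogi   (u→o after a consonant, before a consonant other than r, m, n, p, b, f, v)
  veryogi → veryoyi   (g→y between vowels (before a front vowel))
So the Ulkula cognate is 'veryoyi'.

veryoyi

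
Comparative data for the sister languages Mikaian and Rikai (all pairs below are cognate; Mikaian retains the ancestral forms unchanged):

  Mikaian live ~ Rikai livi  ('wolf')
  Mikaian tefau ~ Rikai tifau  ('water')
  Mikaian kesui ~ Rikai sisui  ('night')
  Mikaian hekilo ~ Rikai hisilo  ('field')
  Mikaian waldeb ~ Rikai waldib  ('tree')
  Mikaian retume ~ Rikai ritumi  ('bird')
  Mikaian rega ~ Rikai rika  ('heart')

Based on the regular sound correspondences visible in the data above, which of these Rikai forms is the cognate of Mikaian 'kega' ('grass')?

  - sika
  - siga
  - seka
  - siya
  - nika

kesui ~ sisui — Mikaian k corresponds to Rikai s word-initially before a front vowel.
kesui ~ sisui, hekilo ~ hisilo — Mikaian e corresponds to Rikai i after a consonant, before a consonant other than r, m, n, p, b, f, v.
rega ~ rika — Mikaian g corresponds to Rikai k between vowels (before a back vowel).
Applying these to Mikaian 'kega':
  kega → sega   (k→s word-initially before a front vowel)
  sega → siga   (e→i after a consonant, before a consonant other than r, m, n, p, b, f, v)
  siga → sika   (g→k between vowels (before a back vowel))
So the Rikai cognate is 'sika'.

sika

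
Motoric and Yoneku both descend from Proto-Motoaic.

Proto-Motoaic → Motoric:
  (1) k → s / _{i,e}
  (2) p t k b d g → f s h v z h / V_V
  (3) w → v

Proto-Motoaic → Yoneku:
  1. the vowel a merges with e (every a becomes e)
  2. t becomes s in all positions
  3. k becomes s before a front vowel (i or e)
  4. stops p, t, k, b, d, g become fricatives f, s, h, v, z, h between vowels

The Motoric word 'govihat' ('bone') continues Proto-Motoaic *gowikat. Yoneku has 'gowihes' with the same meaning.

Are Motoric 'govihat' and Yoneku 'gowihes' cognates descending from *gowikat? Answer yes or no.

Derive the expected Yoneku reflex of *gowikat:
Yoneku: *gowikat > gowiket > gowikes > gowises  (by vowel merger, unconditioned shift, palatalisation)
The regular Yoneku reflex would be 'gowises', but the attested form is 'gowihes'. The correspondence is irregular, so they are not cognates (the Yoneku form has a different source).

no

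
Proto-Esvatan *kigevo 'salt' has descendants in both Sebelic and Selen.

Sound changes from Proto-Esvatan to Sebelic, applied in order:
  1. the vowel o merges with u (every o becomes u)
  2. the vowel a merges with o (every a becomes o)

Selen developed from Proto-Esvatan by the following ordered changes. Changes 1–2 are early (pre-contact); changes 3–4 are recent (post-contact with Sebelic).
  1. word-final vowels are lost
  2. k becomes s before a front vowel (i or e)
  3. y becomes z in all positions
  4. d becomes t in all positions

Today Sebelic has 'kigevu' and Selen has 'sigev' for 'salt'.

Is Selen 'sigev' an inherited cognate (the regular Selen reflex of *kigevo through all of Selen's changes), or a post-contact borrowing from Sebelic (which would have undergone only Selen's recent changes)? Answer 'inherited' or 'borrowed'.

If inherited, *kigevo would pass through all of Selen's changes:
Selen: start from *kigevo.
  rule 1 (apocope): kigevo → kigev
  rule 2 (palatalisation): kigev → sigev
  rule 3: no change — sigev
  rule 4: no change — sigev
  ⇒ Selen sigev
If borrowed from Sebelic 'kigevu' after the early changes, it would undergo only the recent ones:
  rule 3 (unconditioned shift): no change (kigevu)
  rule 4 (unconditioned shift): no change (kigevu)
  ⇒ as a loan: kigevu
Selen 'sigev' matches the inherited outcome exactly, so it is an inherited cognate, not a loan.

inherited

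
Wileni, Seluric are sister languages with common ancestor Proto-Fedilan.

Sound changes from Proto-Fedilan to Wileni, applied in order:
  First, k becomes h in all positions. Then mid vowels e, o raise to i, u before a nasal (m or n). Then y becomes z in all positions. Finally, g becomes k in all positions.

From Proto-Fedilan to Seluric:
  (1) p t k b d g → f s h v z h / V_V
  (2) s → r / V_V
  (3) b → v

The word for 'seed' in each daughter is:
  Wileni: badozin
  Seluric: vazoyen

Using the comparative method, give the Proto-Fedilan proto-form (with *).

*badoyen

Position 1: Wileni has b, Seluric has v. Wileni preserves b here (none of its changes turn any other segment into b), so the proto-segment is *b.
Position 5: Wileni has z, Seluric has y. Seluric preserves y here (none of its changes turn any other segment into y), so the proto-segment is *y.
Continuing position by position gives *badoyen; check it forward:
Wileni: *badoyen > badoyin > badozin  (by pre-nasal raising, unconditioned shift)
Seluric: *badoyen > bazoyen > vazoyen  (by intervocalic lenition, unconditioned shift)
Only *badoyen yields all of Wileni badozin, Seluric vazoyen.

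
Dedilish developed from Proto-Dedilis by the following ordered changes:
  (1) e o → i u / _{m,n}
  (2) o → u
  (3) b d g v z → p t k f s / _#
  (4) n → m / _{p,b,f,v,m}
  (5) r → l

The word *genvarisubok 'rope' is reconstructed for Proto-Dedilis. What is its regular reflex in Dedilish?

gimvalisubuk

Dedilish: start from *genvarisubok.
  rule 1 (pre-nasal raising): genvarisubok → ginvarisubok
  rule 2 (vowel merger): ginvarisubok → ginvarisubuk
  rule 3: no change — ginvarisubuk
  rule 4 (nasal place assimilation): ginvarisubuk → gimvarisubuk
  rule 5 (unconditioned shift): gimvarisubuk → gimvalisubuk
  ⇒ Dedilish gimvalisubuk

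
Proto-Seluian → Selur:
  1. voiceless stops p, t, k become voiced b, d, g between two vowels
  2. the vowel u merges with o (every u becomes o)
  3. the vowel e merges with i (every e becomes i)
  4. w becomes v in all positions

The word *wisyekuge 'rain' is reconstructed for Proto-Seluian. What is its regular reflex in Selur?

Selur: *wisyekuge
  wisyekuge → wisyeguge   [intervocalic voicing]
  wisyeguge → wisyegoge   [vowel merger]
  wisyegoge → wisyigogi   [vowel merger]
  wisyigogi → visyigogi   [unconditioned shift]
  giving Selur visyigogi.

visyigogi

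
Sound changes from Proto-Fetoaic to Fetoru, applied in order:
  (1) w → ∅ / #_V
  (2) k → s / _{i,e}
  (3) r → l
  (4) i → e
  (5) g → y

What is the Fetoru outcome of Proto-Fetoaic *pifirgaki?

pefelyase

Fetoru: *pifirgaki > pifirgasi > pifilgasi > pefelgase > pefelyase  (by palatalisation, unconditioned shift, vowel merger, unconditioned shift)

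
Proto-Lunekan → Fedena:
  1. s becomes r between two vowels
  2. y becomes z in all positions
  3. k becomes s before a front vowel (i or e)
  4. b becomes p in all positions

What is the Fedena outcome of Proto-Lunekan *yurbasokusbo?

Fedena: start from *yurbasokusbo.
  rule 1 (rhotacism): yurbasokusbo → yurbarokusbo
  rule 2 (unconditioned shift): yurbarokusbo → zurbarokusbo
  rule 3: no change — zurbarokusbo
  rule 4 (unconditioned shift): zurbarokusbo → zurparokuspo
  ⇒ Fedena zurparokuspo

zurparokuspo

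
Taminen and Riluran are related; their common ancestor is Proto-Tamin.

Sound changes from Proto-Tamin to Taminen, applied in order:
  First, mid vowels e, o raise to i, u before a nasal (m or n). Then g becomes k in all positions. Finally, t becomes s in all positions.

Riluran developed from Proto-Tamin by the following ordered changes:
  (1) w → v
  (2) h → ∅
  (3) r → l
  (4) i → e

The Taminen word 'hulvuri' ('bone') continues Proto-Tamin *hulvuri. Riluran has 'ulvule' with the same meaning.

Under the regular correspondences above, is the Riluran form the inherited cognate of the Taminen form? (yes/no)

yes

Derive the expected Riluran reflex of *hulvuri:
Riluran: *hulvuri
  hulvuri (rule 1 does not apply)
  hulvuri → ulvuri   [h-loss]
  ulvuri → ulvuli   [unconditioned shift]
  ulvuli → ulvule   [vowel merger]
  giving Riluran ulvule.
Riluran 'ulvule' matches the regular reflex exactly, so the pair is cognate.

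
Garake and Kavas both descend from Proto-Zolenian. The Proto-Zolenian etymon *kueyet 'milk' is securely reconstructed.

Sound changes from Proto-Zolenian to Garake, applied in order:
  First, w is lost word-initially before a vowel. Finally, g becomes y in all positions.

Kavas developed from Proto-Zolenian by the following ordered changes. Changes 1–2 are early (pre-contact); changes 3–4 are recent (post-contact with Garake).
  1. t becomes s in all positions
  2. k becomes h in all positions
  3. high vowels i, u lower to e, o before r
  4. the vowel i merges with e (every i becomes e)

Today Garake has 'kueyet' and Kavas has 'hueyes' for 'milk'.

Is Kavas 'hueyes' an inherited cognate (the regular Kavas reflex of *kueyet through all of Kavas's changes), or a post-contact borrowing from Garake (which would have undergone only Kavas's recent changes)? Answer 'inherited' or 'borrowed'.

inherited

If inherited, *kueyet would pass through all of Kavas's changes:
Kavas: start from *kueyet.
  rule 1 (unconditioned shift): kueyet → kueyes
  rule 2 (unconditioned shift): kueyes → hueyes
  rule 3: no change — hueyes
  rule 4: no change — hueyes
  ⇒ Kavas hueyes
If borrowed from Garake 'kueyet' after the early changes, it would undergo only the recent ones:
  rule 3 (pre-rhotic lowering): no change (kueyet)
  rule 4 (vowel merger): no change (kueyet)
  ⇒ as a loan: kueyet
Kavas 'hueyes' matches the inherited outcome exactly, so it is an inherited cognate, not a loan.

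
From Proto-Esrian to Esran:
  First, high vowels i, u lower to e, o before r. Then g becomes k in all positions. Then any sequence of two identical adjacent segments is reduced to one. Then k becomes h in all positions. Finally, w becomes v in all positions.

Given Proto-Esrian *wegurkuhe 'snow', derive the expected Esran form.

Esran: *wegurkuhe
  wegurkuhe → wegorkuhe   [pre-rhotic lowering]
  wegorkuhe → wekorkuhe   [unconditioned shift]
  wekorkuhe (rule 3 does not apply)
  wekorkuhe → wehorhuhe   [unconditioned shift]
  wehorhuhe → vehorhuhe   [unconditioned shift]
  giving Esran vehorhuhe.

vehorhuhe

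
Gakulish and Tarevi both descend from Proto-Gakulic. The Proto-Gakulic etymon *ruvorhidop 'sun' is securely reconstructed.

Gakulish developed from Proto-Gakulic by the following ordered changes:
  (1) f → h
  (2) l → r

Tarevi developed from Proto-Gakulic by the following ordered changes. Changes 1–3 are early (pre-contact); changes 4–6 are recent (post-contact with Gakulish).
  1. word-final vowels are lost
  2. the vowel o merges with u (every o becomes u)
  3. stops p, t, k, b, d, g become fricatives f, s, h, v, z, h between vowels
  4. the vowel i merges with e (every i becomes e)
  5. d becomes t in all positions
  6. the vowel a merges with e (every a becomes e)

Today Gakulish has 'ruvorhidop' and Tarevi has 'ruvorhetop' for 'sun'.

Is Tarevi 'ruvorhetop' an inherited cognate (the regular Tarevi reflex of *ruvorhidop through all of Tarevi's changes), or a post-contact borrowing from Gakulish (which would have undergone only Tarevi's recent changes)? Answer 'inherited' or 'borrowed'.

borrowed

If inherited, *ruvorhidop would pass through all of Tarevi's changes:
Tarevi: *ruvorhidop
  ruvorhidop (rule 1 does not apply)
  ruvorhidop → ruvurhidup   [vowel merger]
  ruvurhidup → ruvurhizup   [intervocalic lenition]
  ruvurhizup → ruvurhezup   [vowel merger]
  ruvurhezup (rule 5 does not apply)
  ruvurhezup (rule 6 does not apply)
  giving Tarevi ruvurhezup.
If borrowed from Gakulish 'ruvorhidop' after the early changes, it would undergo only the recent ones:
  rule 4 (vowel merger): ruvorhidop → ruvorhedop
  rule 5 (unconditioned shift): ruvorhedop → ruvorhetop
  rule 6 (vowel merger): no change (ruvorhetop)
  ⇒ as a loan: ruvorhetop
Tarevi 'ruvorhetop' matches the loan outcome 'ruvorhetop', not the inherited 'ruvurhezup' — it skipped the early Tarevi changes, so it was borrowed from Gakulish.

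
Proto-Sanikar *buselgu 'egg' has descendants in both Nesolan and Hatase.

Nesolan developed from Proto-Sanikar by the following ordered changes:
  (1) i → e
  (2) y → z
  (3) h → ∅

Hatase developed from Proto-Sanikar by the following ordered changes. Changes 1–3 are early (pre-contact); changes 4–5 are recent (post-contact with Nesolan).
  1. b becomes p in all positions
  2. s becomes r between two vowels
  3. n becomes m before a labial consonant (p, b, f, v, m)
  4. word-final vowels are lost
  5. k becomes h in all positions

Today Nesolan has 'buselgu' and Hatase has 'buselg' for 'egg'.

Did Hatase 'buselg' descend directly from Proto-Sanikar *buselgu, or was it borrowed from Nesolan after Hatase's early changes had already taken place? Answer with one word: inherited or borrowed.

If inherited, *buselgu would pass through all of Hatase's changes:
Hatase: *buselgu
  buselgu → puselgu   [unconditioned shift]
  puselgu → purelgu   [rhotacism]
  purelgu (rule 3 does not apply)
  purelgu → purelg   [apocope]
  purelg (rule 5 does not apply)
  giving Hatase purelg.
If borrowed from Nesolan 'buselgu' after the early changes, it would undergo only the recent ones:
  rule 4 (apocope): buselgu → buselg
  rule 5 (unconditioned shift): no change (buselg)
  ⇒ as a loan: buselg
Hatase 'buselg' matches the loan outcome 'buselg', not the inherited 'purelg' — it skipped the early Hatase changes, so it was borrowed from Nesolan.

borrowed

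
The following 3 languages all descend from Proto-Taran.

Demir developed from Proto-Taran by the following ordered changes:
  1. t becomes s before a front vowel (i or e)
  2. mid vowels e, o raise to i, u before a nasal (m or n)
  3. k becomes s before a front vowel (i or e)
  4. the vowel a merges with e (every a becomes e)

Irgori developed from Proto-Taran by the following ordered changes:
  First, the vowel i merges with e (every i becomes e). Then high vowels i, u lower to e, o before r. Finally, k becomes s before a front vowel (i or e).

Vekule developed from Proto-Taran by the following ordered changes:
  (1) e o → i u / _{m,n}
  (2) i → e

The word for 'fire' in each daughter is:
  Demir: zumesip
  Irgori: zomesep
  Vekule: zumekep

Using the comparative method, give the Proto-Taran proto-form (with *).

*zomekip

Position 5: Demir has s, Irgori has s, Vekule has k. Vekule preserves k here (none of its changes turn any other segment into k), so the proto-segment is *k.
Position 6: Demir has i, Irgori has e, Vekule has e. Taking the neighbouring segments as reconstructed: Demir i can only go back to *i; Irgori e could go back to *e or *i; Vekule e could go back to *e or *i — the one source consistent with every daughter is *i.
Position 2: Demir has u, Irgori has o, Vekule has u. Taking the neighbouring segments as reconstructed: Demir u could go back to *o or *u; Irgori o can only go back to *o; Vekule u could go back to *o or *u — the one source consistent with every daughter is *o.
The remaining positions agree across the daughters. Check the candidate against every language:
Demir: *zomekip > zumekip > zumesip  (by pre-nasal raising, palatalisation)
Irgori: *zomekip > zomekep > zomesep  (by vowel merger, palatalisation)
Vekule: *zomekip > zumekip > zumekep  (by pre-nasal raising, vowel merger)
Only *zomekip yields all of Demir zumesip, Irgori zomesep, Vekule zumekep.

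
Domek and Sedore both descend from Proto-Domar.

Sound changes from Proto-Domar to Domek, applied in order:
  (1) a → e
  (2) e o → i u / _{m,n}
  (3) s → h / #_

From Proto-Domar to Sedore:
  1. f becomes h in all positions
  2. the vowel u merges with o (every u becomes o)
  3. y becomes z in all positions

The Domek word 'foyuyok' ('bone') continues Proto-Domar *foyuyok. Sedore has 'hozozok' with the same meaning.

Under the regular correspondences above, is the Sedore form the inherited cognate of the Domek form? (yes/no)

yes

Derive the expected Sedore reflex of *foyuyok:
Sedore: *foyuyok
  foyuyok → hoyuyok   [unconditioned shift]
  hoyuyok → hoyoyok   [vowel merger]
  hoyoyok → hozozok   [unconditioned shift]
  giving Sedore hozozok.
Sedore 'hozozok' matches the regular reflex exactly, so the pair is cognate.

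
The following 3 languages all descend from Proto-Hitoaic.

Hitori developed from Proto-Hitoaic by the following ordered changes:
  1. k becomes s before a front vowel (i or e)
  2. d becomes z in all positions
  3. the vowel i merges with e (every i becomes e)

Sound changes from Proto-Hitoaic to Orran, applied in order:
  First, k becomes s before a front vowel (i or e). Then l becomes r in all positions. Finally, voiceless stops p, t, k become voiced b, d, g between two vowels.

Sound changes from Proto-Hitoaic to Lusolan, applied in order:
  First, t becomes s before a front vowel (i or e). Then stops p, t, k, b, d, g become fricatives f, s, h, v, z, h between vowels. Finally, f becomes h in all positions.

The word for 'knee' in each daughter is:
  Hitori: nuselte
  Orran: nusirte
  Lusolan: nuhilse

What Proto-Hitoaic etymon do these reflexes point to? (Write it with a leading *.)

*nukilte

Position 6: Hitori has t, Orran has t, Lusolan has s. Hitori preserves t here (none of its changes turn any other segment into t), so the proto-segment is *t.
Position 4: Hitori has e, Orran has i, Lusolan has i. Orran preserves i here (none of its changes turn any other segment into i), so the proto-segment is *i.
Continuing position by position gives *nukilte; check it forward:
Hitori: start from *nukilte.
  rule 1 (palatalisation): nukilte → nusilte
  rule 2: no change — nusilte
  rule 3 (vowel merger): nusilte → nuselte
  ⇒ Hitori nuselte
Orran: *nukilte > nusilte > nusirte  (by palatalisation, unconditioned shift)
Lusolan: *nukilte > nukilse > nuhilse  (by palatalisation, intervocalic lenition)
Only *nukilte yields all of Hitori nuselte, Orran nusirte, Lusolan nuhilse.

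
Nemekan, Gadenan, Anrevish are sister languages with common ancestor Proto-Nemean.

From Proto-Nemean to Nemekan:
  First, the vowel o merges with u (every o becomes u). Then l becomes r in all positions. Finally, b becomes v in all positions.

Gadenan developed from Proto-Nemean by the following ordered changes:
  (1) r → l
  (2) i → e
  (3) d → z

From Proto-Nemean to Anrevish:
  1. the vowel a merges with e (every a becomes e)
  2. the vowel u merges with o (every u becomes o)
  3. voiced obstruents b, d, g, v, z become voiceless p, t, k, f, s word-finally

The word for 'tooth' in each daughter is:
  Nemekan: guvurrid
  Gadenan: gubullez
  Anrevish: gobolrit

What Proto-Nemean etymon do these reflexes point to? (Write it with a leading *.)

Position 2: Nemekan has u, Gadenan has u, Anrevish has o. Gadenan preserves u here (none of its changes turn any other segment into u), so the proto-segment is *u.
Position 4: Nemekan has u, Gadenan has u, Anrevish has o. Gadenan preserves u here (none of its changes turn any other segment into u), so the proto-segment is *u.
This points to *gubulrid. Verify forward in each daughter:
Nemekan: *gubulrid > guburrid > guvurrid  (by unconditioned shift, unconditioned shift)
Gadenan: *gubulrid
  gubulrid → gubullid   [unconditioned shift]
  gubullid → gubulled   [vowel merger]
  gubulled → gubullez   [unconditioned shift]
  giving Gadenan gubullez.
Anrevish: start from *gubulrid.
  rule 1: no change — gubulrid
  rule 2 (vowel merger): gubulrid → gobolrid
  rule 3 (final devoicing): gobolrid → gobolrit
  ⇒ Anrevish gobolrit
No other proto-form is consistent with every reflex, so the reconstruction is *gubulrid.

*gubulrid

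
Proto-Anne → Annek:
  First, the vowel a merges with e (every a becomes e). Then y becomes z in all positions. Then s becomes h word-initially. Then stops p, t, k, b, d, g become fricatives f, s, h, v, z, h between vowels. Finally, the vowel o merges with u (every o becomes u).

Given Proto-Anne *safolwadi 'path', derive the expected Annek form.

hefulwezi

Annek: start from *safolwadi.
  rule 1 (vowel merger): safolwadi → sefolwedi
  rule 2: no change — sefolwedi
  rule 3 (debuccalisation): sefolwedi → hefolwedi
  rule 4 (intervocalic lenition): hefolwedi → hefolwezi
  rule 5 (vowel merger): hefolwezi → hefulwezi
  ⇒ Annek hefulwezi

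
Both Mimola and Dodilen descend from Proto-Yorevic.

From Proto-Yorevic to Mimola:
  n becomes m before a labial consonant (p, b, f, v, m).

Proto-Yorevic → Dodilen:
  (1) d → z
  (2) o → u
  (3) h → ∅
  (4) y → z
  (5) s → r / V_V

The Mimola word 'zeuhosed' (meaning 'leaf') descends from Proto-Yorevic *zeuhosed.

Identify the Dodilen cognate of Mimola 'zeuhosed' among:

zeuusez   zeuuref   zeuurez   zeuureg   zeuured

Dodilen: *zeuhosed
  zeuhosed → zeuhosez   [unconditioned shift]
  zeuhosez → zeuhusez   [vowel merger]
  zeuhusez → zeuusez   [h-loss]
  zeuusez (rule 4 does not apply)
  zeuusez → zeuurez   [rhotacism]
  giving Dodilen zeuurez.
Only 'zeuurez' matches the regular Dodilen development of *zeuhosed.

zeuurez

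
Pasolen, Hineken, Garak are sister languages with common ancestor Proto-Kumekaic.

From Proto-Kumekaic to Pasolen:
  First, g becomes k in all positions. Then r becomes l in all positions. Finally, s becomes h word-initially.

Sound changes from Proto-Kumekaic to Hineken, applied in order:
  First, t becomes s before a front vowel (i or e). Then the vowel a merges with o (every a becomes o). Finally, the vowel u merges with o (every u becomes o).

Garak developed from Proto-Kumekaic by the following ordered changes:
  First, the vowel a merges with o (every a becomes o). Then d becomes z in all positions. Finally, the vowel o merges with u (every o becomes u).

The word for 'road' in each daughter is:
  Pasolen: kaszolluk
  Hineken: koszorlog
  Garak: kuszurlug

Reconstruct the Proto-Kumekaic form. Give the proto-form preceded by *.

Position 6: Pasolen has l, Hineken has r, Garak has r. Hineken preserves r here (none of its changes turn any other segment into r), so the proto-segment is *r.
Position 9: Pasolen has k, Hineken has g, Garak has g. Hineken preserves g here (none of its changes turn any other segment into g), so the proto-segment is *g.
Verify the candidate proto-form against each daughter:
Pasolen: *kaszorlug
  kaszorlug → kaszorluk   [unconditioned shift]
  kaszorluk → kaszolluk   [unconditioned shift]
  kaszolluk (rule 3 does not apply)
  giving Pasolen kaszolluk.
Hineken: *kaszorlug > koszorlug > koszorlog  (by vowel merger, vowel merger)
Garak: *kaszorlug
  kaszorlug → koszorlug   [vowel merger]
  koszorlug (rule 2 does not apply)
  koszorlug → kuszurlug   [vowel merger]
  giving Garak kuszurlug.
*kaszorlug is the unique common source.

*kaszorlug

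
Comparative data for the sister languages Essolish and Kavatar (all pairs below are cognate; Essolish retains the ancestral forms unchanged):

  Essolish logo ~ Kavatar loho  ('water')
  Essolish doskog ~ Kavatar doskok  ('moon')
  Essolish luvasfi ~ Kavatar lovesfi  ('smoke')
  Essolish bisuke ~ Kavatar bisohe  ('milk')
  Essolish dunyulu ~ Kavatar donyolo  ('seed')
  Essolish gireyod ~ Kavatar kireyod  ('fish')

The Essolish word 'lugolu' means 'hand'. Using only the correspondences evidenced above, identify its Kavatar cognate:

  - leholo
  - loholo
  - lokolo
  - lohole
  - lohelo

loholo

bisuke ~ bisohe, dunyulu ~ donyolo — Essolish u corresponds to Kavatar o after a consonant, before a consonant other than r, m, n, p, b, f, v.
logo ~ loho — Essolish g corresponds to Kavatar h between vowels (before a back vowel).
dunyulu ~ donyolo — Essolish u corresponds to Kavatar o word-finally.
Applying these to Essolish 'lugolu':
  lugolu → logolu   (u→o after a consonant, before a consonant other than r, m, n, p, b, f, v)
  logolu → loholu   (g→h between vowels (before a back vowel))
  loholu → loholo   (u→o word-finally)
So the Kavatar cognate is 'loholo'.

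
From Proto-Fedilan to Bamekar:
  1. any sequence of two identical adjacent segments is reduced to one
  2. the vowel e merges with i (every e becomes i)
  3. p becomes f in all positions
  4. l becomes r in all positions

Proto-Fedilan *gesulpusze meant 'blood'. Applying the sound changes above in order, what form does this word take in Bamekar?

gisurfuszi

Bamekar: *gesulpusze > gisulpuszi > gisulfuszi > gisurfuszi  (by vowel merger, unconditioned shift, unconditioned shift)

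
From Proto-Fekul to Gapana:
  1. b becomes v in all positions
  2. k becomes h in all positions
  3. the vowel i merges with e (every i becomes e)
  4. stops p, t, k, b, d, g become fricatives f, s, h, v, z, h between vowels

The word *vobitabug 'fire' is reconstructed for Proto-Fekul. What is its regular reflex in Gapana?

Gapana: *vobitabug
  vobitabug → vovitavug   [unconditioned shift]
  vovitavug (rule 2 does not apply)
  vovitavug → vovetavug   [vowel merger]
  vovetavug → vovesavug   [intervocalic lenition]
  giving Gapana vovesavug.

vovesavug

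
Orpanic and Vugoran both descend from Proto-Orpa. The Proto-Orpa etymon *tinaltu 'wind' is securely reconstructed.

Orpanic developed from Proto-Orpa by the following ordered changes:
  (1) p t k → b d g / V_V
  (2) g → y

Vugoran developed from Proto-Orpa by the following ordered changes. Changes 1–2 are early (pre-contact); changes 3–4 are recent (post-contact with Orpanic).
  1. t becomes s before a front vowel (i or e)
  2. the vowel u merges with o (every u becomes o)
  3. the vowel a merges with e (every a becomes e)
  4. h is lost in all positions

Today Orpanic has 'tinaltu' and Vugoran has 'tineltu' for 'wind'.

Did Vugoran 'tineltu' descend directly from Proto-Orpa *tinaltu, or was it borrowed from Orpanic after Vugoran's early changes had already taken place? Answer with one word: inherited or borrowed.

borrowed

If inherited, *tinaltu would pass through all of Vugoran's changes:
Vugoran: *tinaltu > sinaltu > sinalto > sinelto  (by palatalisation, vowel merger, vowel merger)
If borrowed from Orpanic 'tinaltu' after the early changes, it would undergo only the recent ones:
  rule 3 (vowel merger): tinaltu → tineltu
  rule 4 (h-loss): no change (tineltu)
  ⇒ as a loan: tineltu
Vugoran 'tineltu' matches the loan outcome 'tineltu', not the inherited 'sinelto' — it skipped the early Vugoran changes, so it was borrowed from Orpanic.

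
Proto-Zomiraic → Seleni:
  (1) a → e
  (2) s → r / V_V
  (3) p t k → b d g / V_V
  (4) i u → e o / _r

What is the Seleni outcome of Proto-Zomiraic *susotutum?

Seleni: start from *susotutum.
  rule 1: no change — susotutum
  rule 2 (rhotacism): susotutum → surotutum
  rule 3 (intervocalic voicing): surotutum → surodudum
  rule 4 (pre-rhotic lowering): surodudum → sorodudum
  ⇒ Seleni sorodudum

sorodudum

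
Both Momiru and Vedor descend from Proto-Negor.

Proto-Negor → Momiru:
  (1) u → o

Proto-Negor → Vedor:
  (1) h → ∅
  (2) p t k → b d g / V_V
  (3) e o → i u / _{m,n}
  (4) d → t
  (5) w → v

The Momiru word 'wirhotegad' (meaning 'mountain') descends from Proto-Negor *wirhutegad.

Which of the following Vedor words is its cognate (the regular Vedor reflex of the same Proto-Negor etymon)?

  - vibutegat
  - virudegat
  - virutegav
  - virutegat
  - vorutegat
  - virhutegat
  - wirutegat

Vedor: start from *wirhutegad.
  rule 1 (h-loss): wirhutegad → wirutegad
  rule 2 (intervocalic voicing): wirutegad → wirudegad
  rule 3: no change — wirudegad
  rule 4 (unconditioned shift): wirudegad → wirutegat
  rule 5 (unconditioned shift): wirutegat → virutegat
  ⇒ Vedor virutegat
Only 'virutegat' matches the regular Vedor development of *wirhutegad.

virutegat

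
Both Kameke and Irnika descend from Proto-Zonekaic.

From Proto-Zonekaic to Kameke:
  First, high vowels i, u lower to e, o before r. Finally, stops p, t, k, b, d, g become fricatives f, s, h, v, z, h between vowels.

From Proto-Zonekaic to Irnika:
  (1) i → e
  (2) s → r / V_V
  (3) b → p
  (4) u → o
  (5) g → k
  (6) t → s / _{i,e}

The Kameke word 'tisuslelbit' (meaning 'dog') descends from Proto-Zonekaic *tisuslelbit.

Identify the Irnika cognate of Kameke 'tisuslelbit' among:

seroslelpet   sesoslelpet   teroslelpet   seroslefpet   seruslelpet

Irnika: *tisuslelbit > tesuslelbet > teruslelbet > teruslelpet > teroslelpet > seroslelpet  (by vowel merger, rhotacism, unconditioned shift, vowel merger, palatalisation)
Only 'seroslelpet' matches the regular Irnika development of *tisuslelbit.

seroslelpet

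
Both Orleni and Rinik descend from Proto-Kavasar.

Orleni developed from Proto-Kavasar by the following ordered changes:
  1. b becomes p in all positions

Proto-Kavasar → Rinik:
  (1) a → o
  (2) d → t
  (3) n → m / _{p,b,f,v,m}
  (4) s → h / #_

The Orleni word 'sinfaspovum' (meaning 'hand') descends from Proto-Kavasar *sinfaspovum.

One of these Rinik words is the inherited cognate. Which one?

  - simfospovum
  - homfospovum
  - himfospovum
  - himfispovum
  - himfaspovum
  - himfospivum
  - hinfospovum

Rinik: *sinfaspovum
  sinfaspovum → sinfospovum   [vowel merger]
  sinfospovum (rule 2 does not apply)
  sinfospovum → simfospovum   [nasal place assimilation]
  simfospovum → himfospovum   [debuccalisation]
  giving Rinik himfospovum.
Only 'himfospovum' matches the regular Rinik development of *sinfaspovum.

himfospovum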